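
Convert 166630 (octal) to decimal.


Positional values:
Position 0: 0 × 8^0 = 0
Position 1: 3 × 8^1 = 24
Position 2: 6 × 8^2 = 384
Position 3: 6 × 8^3 = 3072
Position 4: 6 × 8^4 = 24576
Position 5: 1 × 8^5 = 32768
Sum = 0 + 24 + 384 + 3072 + 24576 + 32768
= 60824


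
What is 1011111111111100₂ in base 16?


Group into 4-bit nibbles: 1011111111111100
  1011 = B
  1111 = F
  1111 = F
  1100 = C
= 0xBFFC


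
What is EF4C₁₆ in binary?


Each hex digit → 4 binary bits:
  E = 1110
  F = 1111
  4 = 0100
  C = 1100
Concatenate: 1110 1111 0100 1100
= 1110111101001100


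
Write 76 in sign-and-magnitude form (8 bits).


Sign bit: 0 (positive)
Magnitude: 76 = 1001100
= 01001100


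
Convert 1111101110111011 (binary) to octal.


Group into 3-bit groups: 001111101110111011
  001 = 1
  111 = 7
  101 = 5
  110 = 6
  111 = 7
  011 = 3
= 0o175673


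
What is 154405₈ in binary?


Each octal digit → 3 binary bits:
  1 = 001
  5 = 101
  4 = 100
  4 = 100
  0 = 000
  5 = 101
Concatenate: 001 101 100 100 000 101
= 001101100100000101


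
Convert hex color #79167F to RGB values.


Hex: #79167F
R = 79₁₆ = 121
G = 16₁₆ = 22
B = 7F₁₆ = 127
= RGB(121, 22, 127)


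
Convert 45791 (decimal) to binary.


Divide by 2 repeatedly:
45791 ÷ 2 = 22895 remainder 1
22895 ÷ 2 = 11447 remainder 1
11447 ÷ 2 = 5723 remainder 1
5723 ÷ 2 = 2861 remainder 1
2861 ÷ 2 = 1430 remainder 1
1430 ÷ 2 = 715 remainder 0
715 ÷ 2 = 357 remainder 1
357 ÷ 2 = 178 remainder 1
178 ÷ 2 = 89 remainder 0
89 ÷ 2 = 44 remainder 1
44 ÷ 2 = 22 remainder 0
22 ÷ 2 = 11 remainder 0
11 ÷ 2 = 5 remainder 1
5 ÷ 2 = 2 remainder 1
2 ÷ 2 = 1 remainder 0
1 ÷ 2 = 0 remainder 1
Reading remainders bottom-up:
= 1011001011011111


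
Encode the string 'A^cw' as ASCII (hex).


String: 'A^cw'  (4 characters)
Per-character ASCII lookup:
  'A': uppercase starts at 65: 'A' = 65 + 0 = 65 → 0x41
  '^': special character: '^' = 94 → 0x5E
  'c': lowercase starts at 97: 'c' = 97 + 2 = 99 → 0x63
  'w': lowercase starts at 97: 'w' = 97 + 22 = 119 → 0x77
= 0x41 0x5E 0x63 0x77


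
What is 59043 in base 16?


Divide by 16 repeatedly:
59043 ÷ 16 = 3690 remainder 3 (3)
3690 ÷ 16 = 230 remainder 10 (A)
230 ÷ 16 = 14 remainder 6 (6)
14 ÷ 16 = 0 remainder 14 (E)
Reading remainders bottom-up:
= 0xE6A3


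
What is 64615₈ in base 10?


Positional values:
Position 0: 5 × 8^0 = 5
Position 1: 1 × 8^1 = 8
Position 2: 6 × 8^2 = 384
Position 3: 4 × 8^3 = 2048
Position 4: 6 × 8^4 = 24576
Sum = 5 + 8 + 384 + 2048 + 24576
= 27021


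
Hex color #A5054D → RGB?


Hex: #A5054D
R = A5₁₆ = 165
G = 05₁₆ = 5
B = 4D₁₆ = 77
= RGB(165, 5, 77)


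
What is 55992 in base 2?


Divide by 2 repeatedly:
55992 ÷ 2 = 27996 remainder 0
27996 ÷ 2 = 13998 remainder 0
13998 ÷ 2 = 6999 remainder 0
6999 ÷ 2 = 3499 remainder 1
3499 ÷ 2 = 1749 remainder 1
1749 ÷ 2 = 874 remainder 1
874 ÷ 2 = 437 remainder 0
437 ÷ 2 = 218 remainder 1
218 ÷ 2 = 109 remainder 0
109 ÷ 2 = 54 remainder 1
54 ÷ 2 = 27 remainder 0
27 ÷ 2 = 13 remainder 1
13 ÷ 2 = 6 remainder 1
6 ÷ 2 = 3 remainder 0
3 ÷ 2 = 1 remainder 1
1 ÷ 2 = 0 remainder 1
Reading remainders bottom-up:
= 1101101010111000


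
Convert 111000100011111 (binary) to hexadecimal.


Group into 4-bit nibbles: 0111000100011111
  0111 = 7
  0001 = 1
  0001 = 1
  1111 = F
= 0x711F


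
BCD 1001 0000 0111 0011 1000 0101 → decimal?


Each 4-bit group → digit:
  1001 → 9
  0000 → 0
  0111 → 7
  0011 → 3
  1000 → 8
  0101 → 5
= 907385


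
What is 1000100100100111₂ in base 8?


Group into 3-bit groups: 001000100100100111
  001 = 1
  000 = 0
  100 = 4
  100 = 4
  100 = 4
  111 = 7
= 0o104447


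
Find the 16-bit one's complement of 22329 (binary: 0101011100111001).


Original: 0101011100111001
Invert all bits:
  bit 0: 0 → 1
  bit 1: 1 → 0
  bit 2: 0 → 1
  bit 3: 1 → 0
  bit 4: 0 → 1
  bit 5: 1 → 0
  bit 6: 1 → 0
  bit 7: 1 → 0
  bit 8: 0 → 1
  bit 9: 0 → 1
  bit 10: 1 → 0
  bit 11: 1 → 0
  bit 12: 1 → 0
  bit 13: 0 → 1
  bit 14: 0 → 1
  bit 15: 1 → 0
= 1010100011000110


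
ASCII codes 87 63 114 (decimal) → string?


Codes (decimal): 87 63 114
Per-code ASCII lookup:
  87  (range 65-90: uppercase, 87 - 65 = 22) → 'W'
  63  (special character) → '?'
  114  (range 97-122: lowercase, 114 - 97 = 17) → 'r'
= 'W?r'


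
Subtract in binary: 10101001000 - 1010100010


Align and subtract column by column (LSB to MSB, borrowing when needed):
  10101001000
- 01010100010
  -----------
  col 0: (0 - 0 borrow-in) - 0 → 0 - 0 = 0, borrow out 0
  col 1: (0 - 0 borrow-in) - 1 → borrow from next column: (0+2) - 1 = 1, borrow out 1
  col 2: (0 - 1 borrow-in) - 0 → borrow from next column: (-1+2) - 0 = 1, borrow out 1
  col 3: (1 - 1 borrow-in) - 0 → 0 - 0 = 0, borrow out 0
  col 4: (0 - 0 borrow-in) - 0 → 0 - 0 = 0, borrow out 0
  col 5: (0 - 0 borrow-in) - 1 → borrow from next column: (0+2) - 1 = 1, borrow out 1
  col 6: (1 - 1 borrow-in) - 0 → 0 - 0 = 0, borrow out 0
  col 7: (0 - 0 borrow-in) - 1 → borrow from next column: (0+2) - 1 = 1, borrow out 1
  col 8: (1 - 1 borrow-in) - 0 → 0 - 0 = 0, borrow out 0
  col 9: (0 - 0 borrow-in) - 1 → borrow from next column: (0+2) - 1 = 1, borrow out 1
  col 10: (1 - 1 borrow-in) - 0 → 0 - 0 = 0, borrow out 0
Reading bits MSB→LSB: 01010100110
Strip leading zeros: 1010100110
= 1010100110


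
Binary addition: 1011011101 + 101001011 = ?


Align and add column by column (LSB to MSB, carry propagating):
  01011011101
+ 00101001011
  -----------
  col 0: 1 + 1 + 0 (carry in) = 2 → bit 0, carry out 1
  col 1: 0 + 1 + 1 (carry in) = 2 → bit 0, carry out 1
  col 2: 1 + 0 + 1 (carry in) = 2 → bit 0, carry out 1
  col 3: 1 + 1 + 1 (carry in) = 3 → bit 1, carry out 1
  col 4: 1 + 0 + 1 (carry in) = 2 → bit 0, carry out 1
  col 5: 0 + 0 + 1 (carry in) = 1 → bit 1, carry out 0
  col 6: 1 + 1 + 0 (carry in) = 2 → bit 0, carry out 1
  col 7: 1 + 0 + 1 (carry in) = 2 → bit 0, carry out 1
  col 8: 0 + 1 + 1 (carry in) = 2 → bit 0, carry out 1
  col 9: 1 + 0 + 1 (carry in) = 2 → bit 0, carry out 1
  col 10: 0 + 0 + 1 (carry in) = 1 → bit 1, carry out 0
Reading bits MSB→LSB: 10000101000
Strip leading zeros: 10000101000
= 10000101000


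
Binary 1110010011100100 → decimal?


Positional values:
Bit 2: 1 × 2^2 = 4
Bit 5: 1 × 2^5 = 32
Bit 6: 1 × 2^6 = 64
Bit 7: 1 × 2^7 = 128
Bit 10: 1 × 2^10 = 1024
Bit 13: 1 × 2^13 = 8192
Bit 14: 1 × 2^14 = 16384
Bit 15: 1 × 2^15 = 32768
Sum = 4 + 32 + 64 + 128 + 1024 + 8192 + 16384 + 32768
= 58596


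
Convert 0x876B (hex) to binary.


Each hex digit → 4 binary bits:
  8 = 1000
  7 = 0111
  6 = 0110
  B = 1011
Concatenate: 1000 0111 0110 1011
= 1000011101101011


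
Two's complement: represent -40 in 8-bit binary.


Original: 00101000
Step 1 - Invert all bits: 11010111
Step 2 - Add 1: 11010111 + 1
= 11011000 (represents -40)


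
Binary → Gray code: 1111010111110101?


Binary: 1111010111110101
Gray code: G = B XOR (B >> 1)
B >> 1 = 0111101011111010
1111010111110101 XOR 0111101011111010:
  1 XOR 0 = 1
  1 XOR 1 = 0
  1 XOR 1 = 0
  1 XOR 1 = 0
  0 XOR 1 = 1
  1 XOR 0 = 1
  0 XOR 1 = 1
  1 XOR 0 = 1
  1 XOR 1 = 0
  1 XOR 1 = 0
  1 XOR 1 = 0
  1 XOR 1 = 0
  0 XOR 1 = 1
  1 XOR 0 = 1
  0 XOR 1 = 1
  1 XOR 0 = 1
= 1000111100001111


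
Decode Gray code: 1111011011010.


Gray code: 1111011011010
MSB stays the same: 1
Each subsequent bit = prev_binary XOR current_gray:
  B[1] = 1 XOR 1 = 0
  B[2] = 0 XOR 1 = 1
  B[3] = 1 XOR 1 = 0
  B[4] = 0 XOR 0 = 0
  B[5] = 0 XOR 1 = 1
  B[6] = 1 XOR 1 = 0
  B[7] = 0 XOR 0 = 0
  B[8] = 0 XOR 1 = 1
  B[9] = 1 XOR 1 = 0
  B[10] = 0 XOR 0 = 0
  B[11] = 0 XOR 1 = 1
  B[12] = 1 XOR 0 = 1
= 1010010010011 (5267 decimal)


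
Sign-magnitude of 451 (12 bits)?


Sign bit: 0 (positive)
Magnitude: 451 = 00111000011
= 000111000011


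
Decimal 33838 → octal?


Divide by 8 repeatedly:
33838 ÷ 8 = 4229 remainder 6
4229 ÷ 8 = 528 remainder 5
528 ÷ 8 = 66 remainder 0
66 ÷ 8 = 8 remainder 2
8 ÷ 8 = 1 remainder 0
1 ÷ 8 = 0 remainder 1
Reading remainders bottom-up:
= 0o102056


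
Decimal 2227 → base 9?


Divide by 9 repeatedly:
2227 ÷ 9 = 247 remainder 4
247 ÷ 9 = 27 remainder 4
27 ÷ 9 = 3 remainder 0
3 ÷ 9 = 0 remainder 3
Reading remainders bottom-up:
= 3044


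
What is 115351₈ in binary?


Each octal digit → 3 binary bits:
  1 = 001
  1 = 001
  5 = 101
  3 = 011
  5 = 101
  1 = 001
Concatenate: 001 001 101 011 101 001
= 001001101011101001


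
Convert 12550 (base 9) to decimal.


Positional values (base 9):
  0 × 9^0 = 0 × 1 = 0
  5 × 9^1 = 5 × 9 = 45
  5 × 9^2 = 5 × 81 = 405
  2 × 9^3 = 2 × 729 = 1458
  1 × 9^4 = 1 × 6561 = 6561
Sum = 0 + 45 + 405 + 1458 + 6561
= 8469


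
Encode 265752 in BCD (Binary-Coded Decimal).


Each digit → 4-bit binary:
  2 → 0010
  6 → 0110
  5 → 0101
  7 → 0111
  5 → 0101
  2 → 0010
= 0010 0110 0101 0111 0101 0010


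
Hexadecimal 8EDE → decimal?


Positional values:
Position 0: E × 16^0 = 14 × 1 = 14
Position 1: D × 16^1 = 13 × 16 = 208
Position 2: E × 16^2 = 14 × 256 = 3584
Position 3: 8 × 16^3 = 8 × 4096 = 32768
Sum = 14 + 208 + 3584 + 32768
= 36574


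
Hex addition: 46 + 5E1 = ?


Align and add column by column (LSB to MSB, each column mod 16 with carry):
  0046
+ 05E1
  ----
  col 0: 6(6) + 1(1) + 0 (carry in) = 7 → 7(7), carry out 0
  col 1: 4(4) + E(14) + 0 (carry in) = 18 → 2(2), carry out 1
  col 2: 0(0) + 5(5) + 1 (carry in) = 6 → 6(6), carry out 0
  col 3: 0(0) + 0(0) + 0 (carry in) = 0 → 0(0), carry out 0
Reading digits MSB→LSB: 0627
Strip leading zeros: 627
= 0x627


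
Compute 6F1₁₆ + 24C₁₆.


Align and add column by column (LSB to MSB, each column mod 16 with carry):
  06F1
+ 024C
  ----
  col 0: 1(1) + C(12) + 0 (carry in) = 13 → D(13), carry out 0
  col 1: F(15) + 4(4) + 0 (carry in) = 19 → 3(3), carry out 1
  col 2: 6(6) + 2(2) + 1 (carry in) = 9 → 9(9), carry out 0
  col 3: 0(0) + 0(0) + 0 (carry in) = 0 → 0(0), carry out 0
Reading digits MSB→LSB: 093D
Strip leading zeros: 93D
= 0x93D


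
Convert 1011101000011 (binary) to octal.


Group into 3-bit groups: 001011101000011
  001 = 1
  011 = 3
  101 = 5
  000 = 0
  011 = 3
= 0o13503


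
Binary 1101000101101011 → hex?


Group into 4-bit nibbles: 1101000101101011
  1101 = D
  0001 = 1
  0110 = 6
  1011 = B
= 0xD16B


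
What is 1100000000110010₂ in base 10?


Positional values:
Bit 1: 1 × 2^1 = 2
Bit 4: 1 × 2^4 = 16
Bit 5: 1 × 2^5 = 32
Bit 14: 1 × 2^14 = 16384
Bit 15: 1 × 2^15 = 32768
Sum = 2 + 16 + 32 + 16384 + 32768
= 49202


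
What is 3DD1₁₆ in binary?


Each hex digit → 4 binary bits:
  3 = 0011
  D = 1101
  D = 1101
  1 = 0001
Concatenate: 0011 1101 1101 0001
= 0011110111010001


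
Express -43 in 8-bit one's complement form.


Original: 00101011
Invert all bits:
  bit 0: 0 → 1
  bit 1: 0 → 1
  bit 2: 1 → 0
  bit 3: 0 → 1
  bit 4: 1 → 0
  bit 5: 0 → 1
  bit 6: 1 → 0
  bit 7: 1 → 0
= 11010100


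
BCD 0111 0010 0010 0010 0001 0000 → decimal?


Each 4-bit group → digit:
  0111 → 7
  0010 → 2
  0010 → 2
  0010 → 2
  0001 → 1
  0000 → 0
= 722210


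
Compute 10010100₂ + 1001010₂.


Align and add column by column (LSB to MSB, carry propagating):
  010010100
+ 001001010
  ---------
  col 0: 0 + 0 + 0 (carry in) = 0 → bit 0, carry out 0
  col 1: 0 + 1 + 0 (carry in) = 1 → bit 1, carry out 0
  col 2: 1 + 0 + 0 (carry in) = 1 → bit 1, carry out 0
  col 3: 0 + 1 + 0 (carry in) = 1 → bit 1, carry out 0
  col 4: 1 + 0 + 0 (carry in) = 1 → bit 1, carry out 0
  col 5: 0 + 0 + 0 (carry in) = 0 → bit 0, carry out 0
  col 6: 0 + 1 + 0 (carry in) = 1 → bit 1, carry out 0
  col 7: 1 + 0 + 0 (carry in) = 1 → bit 1, carry out 0
  col 8: 0 + 0 + 0 (carry in) = 0 → bit 0, carry out 0
Reading bits MSB→LSB: 011011110
Strip leading zeros: 11011110
= 11011110


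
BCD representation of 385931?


Each digit → 4-bit binary:
  3 → 0011
  8 → 1000
  5 → 0101
  9 → 1001
  3 → 0011
  1 → 0001
= 0011 1000 0101 1001 0011 0001


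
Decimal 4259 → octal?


Divide by 8 repeatedly:
4259 ÷ 8 = 532 remainder 3
532 ÷ 8 = 66 remainder 4
66 ÷ 8 = 8 remainder 2
8 ÷ 8 = 1 remainder 0
1 ÷ 8 = 0 remainder 1
Reading remainders bottom-up:
= 0o10243


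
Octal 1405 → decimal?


Positional values:
Position 0: 5 × 8^0 = 5
Position 1: 0 × 8^1 = 0
Position 2: 4 × 8^2 = 256
Position 3: 1 × 8^3 = 512
Sum = 5 + 0 + 256 + 512
= 773


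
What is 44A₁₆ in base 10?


Positional values:
Position 0: A × 16^0 = 10 × 1 = 10
Position 1: 4 × 16^1 = 4 × 16 = 64
Position 2: 4 × 16^2 = 4 × 256 = 1024
Sum = 10 + 64 + 1024
= 1098


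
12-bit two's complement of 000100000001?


Original: 000100000001
Step 1 - Invert all bits: 111011111110
Step 2 - Add 1: 111011111110 + 1
= 111011111111 (represents -257)


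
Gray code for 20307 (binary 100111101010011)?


Binary: 100111101010011
Gray code: G = B XOR (B >> 1)
B >> 1 = 010011110101001
100111101010011 XOR 010011110101001:
  1 XOR 0 = 1
  0 XOR 1 = 1
  0 XOR 0 = 0
  1 XOR 0 = 1
  1 XOR 1 = 0
  1 XOR 1 = 0
  1 XOR 1 = 0
  0 XOR 1 = 1
  1 XOR 0 = 1
  0 XOR 1 = 1
  1 XOR 0 = 1
  0 XOR 1 = 1
  0 XOR 0 = 0
  1 XOR 0 = 1
  1 XOR 1 = 0
= 110100011111010


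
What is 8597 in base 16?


Divide by 16 repeatedly:
8597 ÷ 16 = 537 remainder 5 (5)
537 ÷ 16 = 33 remainder 9 (9)
33 ÷ 16 = 2 remainder 1 (1)
2 ÷ 16 = 0 remainder 2 (2)
Reading remainders bottom-up:
= 0x2195


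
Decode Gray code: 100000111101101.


Gray code: 100000111101101
MSB stays the same: 1
Each subsequent bit = prev_binary XOR current_gray:
  B[1] = 1 XOR 0 = 1
  B[2] = 1 XOR 0 = 1
  B[3] = 1 XOR 0 = 1
  B[4] = 1 XOR 0 = 1
  B[5] = 1 XOR 0 = 1
  B[6] = 1 XOR 1 = 0
  B[7] = 0 XOR 1 = 1
  B[8] = 1 XOR 1 = 0
  B[9] = 0 XOR 1 = 1
  B[10] = 1 XOR 0 = 1
  B[11] = 1 XOR 1 = 0
  B[12] = 0 XOR 1 = 1
  B[13] = 1 XOR 0 = 1
  B[14] = 1 XOR 1 = 0
= 111111010110110 (32438 decimal)


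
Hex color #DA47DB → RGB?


Hex: #DA47DB
R = DA₁₆ = 218
G = 47₁₆ = 71
B = DB₁₆ = 219
= RGB(218, 71, 219)


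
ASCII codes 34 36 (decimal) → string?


Codes (decimal): 34 36
Per-code ASCII lookup:
  34  (special character) → '"'
  36  (special character) → '$'
= '"$'


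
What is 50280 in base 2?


Divide by 2 repeatedly:
50280 ÷ 2 = 25140 remainder 0
25140 ÷ 2 = 12570 remainder 0
12570 ÷ 2 = 6285 remainder 0
6285 ÷ 2 = 3142 remainder 1
3142 ÷ 2 = 1571 remainder 0
1571 ÷ 2 = 785 remainder 1
785 ÷ 2 = 392 remainder 1
392 ÷ 2 = 196 remainder 0
196 ÷ 2 = 98 remainder 0
98 ÷ 2 = 49 remainder 0
49 ÷ 2 = 24 remainder 1
24 ÷ 2 = 12 remainder 0
12 ÷ 2 = 6 remainder 0
6 ÷ 2 = 3 remainder 0
3 ÷ 2 = 1 remainder 1
1 ÷ 2 = 0 remainder 1
Reading remainders bottom-up:
= 1100010001101000


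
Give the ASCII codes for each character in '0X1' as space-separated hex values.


String: '0X1'  (3 characters)
Per-character ASCII lookup:
  '0': digits start at 48: '0' = 48 + 0 = 48 → 0x30
  'X': uppercase starts at 65: 'X' = 65 + 23 = 88 → 0x58
  '1': digits start at 48: '1' = 48 + 1 = 49 → 0x31
= 0x30 0x58 0x31


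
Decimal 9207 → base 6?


Divide by 6 repeatedly:
9207 ÷ 6 = 1534 remainder 3
1534 ÷ 6 = 255 remainder 4
255 ÷ 6 = 42 remainder 3
42 ÷ 6 = 7 remainder 0
7 ÷ 6 = 1 remainder 1
1 ÷ 6 = 0 remainder 1
Reading remainders bottom-up:
= 110343


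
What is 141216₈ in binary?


Each octal digit → 3 binary bits:
  1 = 001
  4 = 100
  1 = 001
  2 = 010
  1 = 001
  6 = 110
Concatenate: 001 100 001 010 001 110
= 001100001010001110


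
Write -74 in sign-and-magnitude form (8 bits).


Sign bit: 1 (negative)
Magnitude: 74 = 1001010
= 11001010


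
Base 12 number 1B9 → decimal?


Positional values (base 12):
  9 × 12^0 = 9 × 1 = 9
  B × 12^1 = 11 × 12 = 132
  1 × 12^2 = 1 × 144 = 144
Sum = 9 + 132 + 144
= 285


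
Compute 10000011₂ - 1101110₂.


Align and subtract column by column (LSB to MSB, borrowing when needed):
  10000011
- 01101110
  --------
  col 0: (1 - 0 borrow-in) - 0 → 1 - 0 = 1, borrow out 0
  col 1: (1 - 0 borrow-in) - 1 → 1 - 1 = 0, borrow out 0
  col 2: (0 - 0 borrow-in) - 1 → borrow from next column: (0+2) - 1 = 1, borrow out 1
  col 3: (0 - 1 borrow-in) - 1 → borrow from next column: (-1+2) - 1 = 0, borrow out 1
  col 4: (0 - 1 borrow-in) - 0 → borrow from next column: (-1+2) - 0 = 1, borrow out 1
  col 5: (0 - 1 borrow-in) - 1 → borrow from next column: (-1+2) - 1 = 0, borrow out 1
  col 6: (0 - 1 borrow-in) - 1 → borrow from next column: (-1+2) - 1 = 0, borrow out 1
  col 7: (1 - 1 borrow-in) - 0 → 0 - 0 = 0, borrow out 0
Reading bits MSB→LSB: 00010101
Strip leading zeros: 10101
= 10101


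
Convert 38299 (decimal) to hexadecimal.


Divide by 16 repeatedly:
38299 ÷ 16 = 2393 remainder 11 (B)
2393 ÷ 16 = 149 remainder 9 (9)
149 ÷ 16 = 9 remainder 5 (5)
9 ÷ 16 = 0 remainder 9 (9)
Reading remainders bottom-up:
= 0x959B


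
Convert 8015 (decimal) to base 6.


Divide by 6 repeatedly:
8015 ÷ 6 = 1335 remainder 5
1335 ÷ 6 = 222 remainder 3
222 ÷ 6 = 37 remainder 0
37 ÷ 6 = 6 remainder 1
6 ÷ 6 = 1 remainder 0
1 ÷ 6 = 0 remainder 1
Reading remainders bottom-up:
= 101035


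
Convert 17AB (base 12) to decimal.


Positional values (base 12):
  B × 12^0 = 11 × 1 = 11
  A × 12^1 = 10 × 12 = 120
  7 × 12^2 = 7 × 144 = 1008
  1 × 12^3 = 1 × 1728 = 1728
Sum = 11 + 120 + 1008 + 1728
= 2867


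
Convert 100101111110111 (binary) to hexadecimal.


Group into 4-bit nibbles: 0100101111110111
  0100 = 4
  1011 = B
  1111 = F
  0111 = 7
= 0x4BF7


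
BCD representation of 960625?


Each digit → 4-bit binary:
  9 → 1001
  6 → 0110
  0 → 0000
  6 → 0110
  2 → 0010
  5 → 0101
= 1001 0110 0000 0110 0010 0101


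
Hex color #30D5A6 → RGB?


Hex: #30D5A6
R = 30₁₆ = 48
G = D5₁₆ = 213
B = A6₁₆ = 166
= RGB(48, 213, 166)


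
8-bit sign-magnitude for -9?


Sign bit: 1 (negative)
Magnitude: 9 = 0001001
= 10001001


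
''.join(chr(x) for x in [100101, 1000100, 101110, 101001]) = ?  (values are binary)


Codes (binary): 100101 1000100 101110 101001
Per-code ASCII lookup:
  100101 = 37  (special character) → '%'
  1000100 = 68  (range 65-90: uppercase, 68 - 65 = 3) → 'D'
  101110 = 46  (special character) → '.'
  101001 = 41  (special character) → ')'
= '%D.)'


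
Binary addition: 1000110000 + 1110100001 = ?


Align and add column by column (LSB to MSB, carry propagating):
  01000110000
+ 01110100001
  -----------
  col 0: 0 + 1 + 0 (carry in) = 1 → bit 1, carry out 0
  col 1: 0 + 0 + 0 (carry in) = 0 → bit 0, carry out 0
  col 2: 0 + 0 + 0 (carry in) = 0 → bit 0, carry out 0
  col 3: 0 + 0 + 0 (carry in) = 0 → bit 0, carry out 0
  col 4: 1 + 0 + 0 (carry in) = 1 → bit 1, carry out 0
  col 5: 1 + 1 + 0 (carry in) = 2 → bit 0, carry out 1
  col 6: 0 + 0 + 1 (carry in) = 1 → bit 1, carry out 0
  col 7: 0 + 1 + 0 (carry in) = 1 → bit 1, carry out 0
  col 8: 0 + 1 + 0 (carry in) = 1 → bit 1, carry out 0
  col 9: 1 + 1 + 0 (carry in) = 2 → bit 0, carry out 1
  col 10: 0 + 0 + 1 (carry in) = 1 → bit 1, carry out 0
Reading bits MSB→LSB: 10111010001
Strip leading zeros: 10111010001
= 10111010001


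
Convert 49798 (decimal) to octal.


Divide by 8 repeatedly:
49798 ÷ 8 = 6224 remainder 6
6224 ÷ 8 = 778 remainder 0
778 ÷ 8 = 97 remainder 2
97 ÷ 8 = 12 remainder 1
12 ÷ 8 = 1 remainder 4
1 ÷ 8 = 0 remainder 1
Reading remainders bottom-up:
= 0o141206


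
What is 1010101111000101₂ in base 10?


Positional values:
Bit 0: 1 × 2^0 = 1
Bit 2: 1 × 2^2 = 4
Bit 6: 1 × 2^6 = 64
Bit 7: 1 × 2^7 = 128
Bit 8: 1 × 2^8 = 256
Bit 9: 1 × 2^9 = 512
Bit 11: 1 × 2^11 = 2048
Bit 13: 1 × 2^13 = 8192
Bit 15: 1 × 2^15 = 32768
Sum = 1 + 4 + 64 + 128 + 256 + 512 + 2048 + 8192 + 32768
= 43973


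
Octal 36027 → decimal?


Positional values:
Position 0: 7 × 8^0 = 7
Position 1: 2 × 8^1 = 16
Position 2: 0 × 8^2 = 0
Position 3: 6 × 8^3 = 3072
Position 4: 3 × 8^4 = 12288
Sum = 7 + 16 + 0 + 3072 + 12288
= 15383


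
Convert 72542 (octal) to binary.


Each octal digit → 3 binary bits:
  7 = 111
  2 = 010
  5 = 101
  4 = 100
  2 = 010
Concatenate: 111 010 101 100 010
= 111010101100010


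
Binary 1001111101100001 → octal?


Group into 3-bit groups: 001001111101100001
  001 = 1
  001 = 1
  111 = 7
  101 = 5
  100 = 4
  001 = 1
= 0o117541


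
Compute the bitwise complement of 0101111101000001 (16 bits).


Original: 0101111101000001
Invert all bits:
  bit 0: 0 → 1
  bit 1: 1 → 0
  bit 2: 0 → 1
  bit 3: 1 → 0
  bit 4: 1 → 0
  bit 5: 1 → 0
  bit 6: 1 → 0
  bit 7: 1 → 0
  bit 8: 0 → 1
  bit 9: 1 → 0
  bit 10: 0 → 1
  bit 11: 0 → 1
  bit 12: 0 → 1
  bit 13: 0 → 1
  bit 14: 0 → 1
  bit 15: 1 → 0
= 1010000010111110


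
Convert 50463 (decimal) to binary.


Divide by 2 repeatedly:
50463 ÷ 2 = 25231 remainder 1
25231 ÷ 2 = 12615 remainder 1
12615 ÷ 2 = 6307 remainder 1
6307 ÷ 2 = 3153 remainder 1
3153 ÷ 2 = 1576 remainder 1
1576 ÷ 2 = 788 remainder 0
788 ÷ 2 = 394 remainder 0
394 ÷ 2 = 197 remainder 0
197 ÷ 2 = 98 remainder 1
98 ÷ 2 = 49 remainder 0
49 ÷ 2 = 24 remainder 1
24 ÷ 2 = 12 remainder 0
12 ÷ 2 = 6 remainder 0
6 ÷ 2 = 3 remainder 0
3 ÷ 2 = 1 remainder 1
1 ÷ 2 = 0 remainder 1
Reading remainders bottom-up:
= 1100010100011111


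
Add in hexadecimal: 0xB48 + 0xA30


Align and add column by column (LSB to MSB, each column mod 16 with carry):
  0B48
+ 0A30
  ----
  col 0: 8(8) + 0(0) + 0 (carry in) = 8 → 8(8), carry out 0
  col 1: 4(4) + 3(3) + 0 (carry in) = 7 → 7(7), carry out 0
  col 2: B(11) + A(10) + 0 (carry in) = 21 → 5(5), carry out 1
  col 3: 0(0) + 0(0) + 1 (carry in) = 1 → 1(1), carry out 0
Reading digits MSB→LSB: 1578
Strip leading zeros: 1578
= 0x1578


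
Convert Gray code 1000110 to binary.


Gray code: 1000110
MSB stays the same: 1
Each subsequent bit = prev_binary XOR current_gray:
  B[1] = 1 XOR 0 = 1
  B[2] = 1 XOR 0 = 1
  B[3] = 1 XOR 0 = 1
  B[4] = 1 XOR 1 = 0
  B[5] = 0 XOR 1 = 1
  B[6] = 1 XOR 0 = 1
= 1111011 (123 decimal)


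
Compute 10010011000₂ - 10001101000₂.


Align and subtract column by column (LSB to MSB, borrowing when needed):
  10010011000
- 10001101000
  -----------
  col 0: (0 - 0 borrow-in) - 0 → 0 - 0 = 0, borrow out 0
  col 1: (0 - 0 borrow-in) - 0 → 0 - 0 = 0, borrow out 0
  col 2: (0 - 0 borrow-in) - 0 → 0 - 0 = 0, borrow out 0
  col 3: (1 - 0 borrow-in) - 1 → 1 - 1 = 0, borrow out 0
  col 4: (1 - 0 borrow-in) - 0 → 1 - 0 = 1, borrow out 0
  col 5: (0 - 0 borrow-in) - 1 → borrow from next column: (0+2) - 1 = 1, borrow out 1
  col 6: (0 - 1 borrow-in) - 1 → borrow from next column: (-1+2) - 1 = 0, borrow out 1
  col 7: (1 - 1 borrow-in) - 0 → 0 - 0 = 0, borrow out 0
  col 8: (0 - 0 borrow-in) - 0 → 0 - 0 = 0, borrow out 0
  col 9: (0 - 0 borrow-in) - 0 → 0 - 0 = 0, borrow out 0
  col 10: (1 - 0 borrow-in) - 1 → 1 - 1 = 0, borrow out 0
Reading bits MSB→LSB: 00000110000
Strip leading zeros: 110000
= 110000


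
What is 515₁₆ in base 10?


Positional values:
Position 0: 5 × 16^0 = 5 × 1 = 5
Position 1: 1 × 16^1 = 1 × 16 = 16
Position 2: 5 × 16^2 = 5 × 256 = 1280
Sum = 5 + 16 + 1280
= 1301


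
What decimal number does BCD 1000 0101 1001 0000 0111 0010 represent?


Each 4-bit group → digit:
  1000 → 8
  0101 → 5
  1001 → 9
  0000 → 0
  0111 → 7
  0010 → 2
= 859072


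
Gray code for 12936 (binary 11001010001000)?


Binary: 11001010001000
Gray code: G = B XOR (B >> 1)
B >> 1 = 01100101000100
11001010001000 XOR 01100101000100:
  1 XOR 0 = 1
  1 XOR 1 = 0
  0 XOR 1 = 1
  0 XOR 0 = 0
  1 XOR 0 = 1
  0 XOR 1 = 1
  1 XOR 0 = 1
  0 XOR 1 = 1
  0 XOR 0 = 0
  0 XOR 0 = 0
  1 XOR 0 = 1
  0 XOR 1 = 1
  0 XOR 0 = 0
  0 XOR 0 = 0
= 10101111001100


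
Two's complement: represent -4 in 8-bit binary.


Original: 00000100
Step 1 - Invert all bits: 11111011
Step 2 - Add 1: 11111011 + 1
= 11111100 (represents -4)


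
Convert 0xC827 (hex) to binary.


Each hex digit → 4 binary bits:
  C = 1100
  8 = 1000
  2 = 0010
  7 = 0111
Concatenate: 1100 1000 0010 0111
= 1100100000100111


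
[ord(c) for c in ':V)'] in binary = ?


String: ':V)'  (3 characters)
Per-character ASCII lookup:
  ':': special character: ':' = 58 → 111010
  'V': uppercase starts at 65: 'V' = 65 + 21 = 86 → 1010110
  ')': special character: ')' = 41 → 101001
= 111010 1010110 101001


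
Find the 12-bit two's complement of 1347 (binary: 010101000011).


Original: 010101000011
Step 1 - Invert all bits: 101010111100
Step 2 - Add 1: 101010111100 + 1
= 101010111101 (represents -1347)


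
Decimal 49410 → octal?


Divide by 8 repeatedly:
49410 ÷ 8 = 6176 remainder 2
6176 ÷ 8 = 772 remainder 0
772 ÷ 8 = 96 remainder 4
96 ÷ 8 = 12 remainder 0
12 ÷ 8 = 1 remainder 4
1 ÷ 8 = 0 remainder 1
Reading remainders bottom-up:
= 0o140402


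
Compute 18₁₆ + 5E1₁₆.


Align and add column by column (LSB to MSB, each column mod 16 with carry):
  0018
+ 05E1
  ----
  col 0: 8(8) + 1(1) + 0 (carry in) = 9 → 9(9), carry out 0
  col 1: 1(1) + E(14) + 0 (carry in) = 15 → F(15), carry out 0
  col 2: 0(0) + 5(5) + 0 (carry in) = 5 → 5(5), carry out 0
  col 3: 0(0) + 0(0) + 0 (carry in) = 0 → 0(0), carry out 0
Reading digits MSB→LSB: 05F9
Strip leading zeros: 5F9
= 0x5F9


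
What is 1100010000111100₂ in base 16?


Group into 4-bit nibbles: 1100010000111100
  1100 = C
  0100 = 4
  0011 = 3
  1100 = C
= 0xC43C


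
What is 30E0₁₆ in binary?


Each hex digit → 4 binary bits:
  3 = 0011
  0 = 0000
  E = 1110
  0 = 0000
Concatenate: 0011 0000 1110 0000
= 0011000011100000


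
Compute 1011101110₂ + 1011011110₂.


Align and add column by column (LSB to MSB, carry propagating):
  01011101110
+ 01011011110
  -----------
  col 0: 0 + 0 + 0 (carry in) = 0 → bit 0, carry out 0
  col 1: 1 + 1 + 0 (carry in) = 2 → bit 0, carry out 1
  col 2: 1 + 1 + 1 (carry in) = 3 → bit 1, carry out 1
  col 3: 1 + 1 + 1 (carry in) = 3 → bit 1, carry out 1
  col 4: 0 + 1 + 1 (carry in) = 2 → bit 0, carry out 1
  col 5: 1 + 0 + 1 (carry in) = 2 → bit 0, carry out 1
  col 6: 1 + 1 + 1 (carry in) = 3 → bit 1, carry out 1
  col 7: 1 + 1 + 1 (carry in) = 3 → bit 1, carry out 1
  col 8: 0 + 0 + 1 (carry in) = 1 → bit 1, carry out 0
  col 9: 1 + 1 + 0 (carry in) = 2 → bit 0, carry out 1
  col 10: 0 + 0 + 1 (carry in) = 1 → bit 1, carry out 0
Reading bits MSB→LSB: 10111001100
Strip leading zeros: 10111001100
= 10111001100


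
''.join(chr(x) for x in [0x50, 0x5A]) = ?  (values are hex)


Codes (hex): 0x50 0x5A
Per-code ASCII lookup:
  0x50 = 80  (range 65-90: uppercase, 80 - 65 = 15) → 'P'
  0x5A = 90  (range 65-90: uppercase, 90 - 65 = 25) → 'Z'
= 'PZ'


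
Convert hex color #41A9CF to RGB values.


Hex: #41A9CF
R = 41₁₆ = 65
G = A9₁₆ = 169
B = CF₁₆ = 207
= RGB(65, 169, 207)


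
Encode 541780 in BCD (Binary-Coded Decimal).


Each digit → 4-bit binary:
  5 → 0101
  4 → 0100
  1 → 0001
  7 → 0111
  8 → 1000
  0 → 0000
= 0101 0100 0001 0111 1000 0000


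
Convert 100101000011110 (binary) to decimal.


Positional values:
Bit 1: 1 × 2^1 = 2
Bit 2: 1 × 2^2 = 4
Bit 3: 1 × 2^3 = 8
Bit 4: 1 × 2^4 = 16
Bit 9: 1 × 2^9 = 512
Bit 11: 1 × 2^11 = 2048
Bit 14: 1 × 2^14 = 16384
Sum = 2 + 4 + 8 + 16 + 512 + 2048 + 16384
= 18974


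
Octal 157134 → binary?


Each octal digit → 3 binary bits:
  1 = 001
  5 = 101
  7 = 111
  1 = 001
  3 = 011
  4 = 100
Concatenate: 001 101 111 001 011 100
= 001101111001011100


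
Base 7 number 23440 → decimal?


Positional values (base 7):
  0 × 7^0 = 0 × 1 = 0
  4 × 7^1 = 4 × 7 = 28
  4 × 7^2 = 4 × 49 = 196
  3 × 7^3 = 3 × 343 = 1029
  2 × 7^4 = 2 × 2401 = 4802
Sum = 0 + 28 + 196 + 1029 + 4802
= 6055


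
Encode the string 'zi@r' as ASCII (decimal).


String: 'zi@r'  (4 characters)
Per-character ASCII lookup:
  'z': lowercase starts at 97: 'z' = 97 + 25 = 122
  'i': lowercase starts at 97: 'i' = 97 + 8 = 105
  '@': special character: '@' = 64
  'r': lowercase starts at 97: 'r' = 97 + 17 = 114
= 122 105 64 114


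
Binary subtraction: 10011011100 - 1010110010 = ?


Align and subtract column by column (LSB to MSB, borrowing when needed):
  10011011100
- 01010110010
  -----------
  col 0: (0 - 0 borrow-in) - 0 → 0 - 0 = 0, borrow out 0
  col 1: (0 - 0 borrow-in) - 1 → borrow from next column: (0+2) - 1 = 1, borrow out 1
  col 2: (1 - 1 borrow-in) - 0 → 0 - 0 = 0, borrow out 0
  col 3: (1 - 0 borrow-in) - 0 → 1 - 0 = 1, borrow out 0
  col 4: (1 - 0 borrow-in) - 1 → 1 - 1 = 0, borrow out 0
  col 5: (0 - 0 borrow-in) - 1 → borrow from next column: (0+2) - 1 = 1, borrow out 1
  col 6: (1 - 1 borrow-in) - 0 → 0 - 0 = 0, borrow out 0
  col 7: (1 - 0 borrow-in) - 1 → 1 - 1 = 0, borrow out 0
  col 8: (0 - 0 borrow-in) - 0 → 0 - 0 = 0, borrow out 0
  col 9: (0 - 0 borrow-in) - 1 → borrow from next column: (0+2) - 1 = 1, borrow out 1
  col 10: (1 - 1 borrow-in) - 0 → 0 - 0 = 0, borrow out 0
Reading bits MSB→LSB: 01000101010
Strip leading zeros: 1000101010
= 1000101010


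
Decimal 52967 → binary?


Divide by 2 repeatedly:
52967 ÷ 2 = 26483 remainder 1
26483 ÷ 2 = 13241 remainder 1
13241 ÷ 2 = 6620 remainder 1
6620 ÷ 2 = 3310 remainder 0
3310 ÷ 2 = 1655 remainder 0
1655 ÷ 2 = 827 remainder 1
827 ÷ 2 = 413 remainder 1
413 ÷ 2 = 206 remainder 1
206 ÷ 2 = 103 remainder 0
103 ÷ 2 = 51 remainder 1
51 ÷ 2 = 25 remainder 1
25 ÷ 2 = 12 remainder 1
12 ÷ 2 = 6 remainder 0
6 ÷ 2 = 3 remainder 0
3 ÷ 2 = 1 remainder 1
1 ÷ 2 = 0 remainder 1
Reading remainders bottom-up:
= 1100111011100111


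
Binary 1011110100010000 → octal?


Group into 3-bit groups: 001011110100010000
  001 = 1
  011 = 3
  110 = 6
  100 = 4
  010 = 2
  000 = 0
= 0o136420


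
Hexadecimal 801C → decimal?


Positional values:
Position 0: C × 16^0 = 12 × 1 = 12
Position 1: 1 × 16^1 = 1 × 16 = 16
Position 2: 0 × 16^2 = 0 × 256 = 0
Position 3: 8 × 16^3 = 8 × 4096 = 32768
Sum = 12 + 16 + 0 + 32768
= 32796


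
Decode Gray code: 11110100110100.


Gray code: 11110100110100
MSB stays the same: 1
Each subsequent bit = prev_binary XOR current_gray:
  B[1] = 1 XOR 1 = 0
  B[2] = 0 XOR 1 = 1
  B[3] = 1 XOR 1 = 0
  B[4] = 0 XOR 0 = 0
  B[5] = 0 XOR 1 = 1
  B[6] = 1 XOR 0 = 1
  B[7] = 1 XOR 0 = 1
  B[8] = 1 XOR 1 = 0
  B[9] = 0 XOR 1 = 1
  B[10] = 1 XOR 0 = 1
  B[11] = 1 XOR 1 = 0
  B[12] = 0 XOR 0 = 0
  B[13] = 0 XOR 0 = 0
= 10100111011000 (10712 decimal)


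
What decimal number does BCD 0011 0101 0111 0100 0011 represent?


Each 4-bit group → digit:
  0011 → 3
  0101 → 5
  0111 → 7
  0100 → 4
  0011 → 3
= 35743


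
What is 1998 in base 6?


Divide by 6 repeatedly:
1998 ÷ 6 = 333 remainder 0
333 ÷ 6 = 55 remainder 3
55 ÷ 6 = 9 remainder 1
9 ÷ 6 = 1 remainder 3
1 ÷ 6 = 0 remainder 1
Reading remainders bottom-up:
= 13130


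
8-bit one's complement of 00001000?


Original: 00001000
Invert all bits:
  bit 0: 0 → 1
  bit 1: 0 → 1
  bit 2: 0 → 1
  bit 3: 0 → 1
  bit 4: 1 → 0
  bit 5: 0 → 1
  bit 6: 0 → 1
  bit 7: 0 → 1
= 11110111


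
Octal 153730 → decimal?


Positional values:
Position 0: 0 × 8^0 = 0
Position 1: 3 × 8^1 = 24
Position 2: 7 × 8^2 = 448
Position 3: 3 × 8^3 = 1536
Position 4: 5 × 8^4 = 20480
Position 5: 1 × 8^5 = 32768
Sum = 0 + 24 + 448 + 1536 + 20480 + 32768
= 55256


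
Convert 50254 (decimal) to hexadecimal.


Divide by 16 repeatedly:
50254 ÷ 16 = 3140 remainder 14 (E)
3140 ÷ 16 = 196 remainder 4 (4)
196 ÷ 16 = 12 remainder 4 (4)
12 ÷ 16 = 0 remainder 12 (C)
Reading remainders bottom-up:
= 0xC44E


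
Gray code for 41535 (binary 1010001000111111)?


Binary: 1010001000111111
Gray code: G = B XOR (B >> 1)
B >> 1 = 0101000100011111
1010001000111111 XOR 0101000100011111:
  1 XOR 0 = 1
  0 XOR 1 = 1
  1 XOR 0 = 1
  0 XOR 1 = 1
  0 XOR 0 = 0
  0 XOR 0 = 0
  1 XOR 0 = 1
  0 XOR 1 = 1
  0 XOR 0 = 0
  0 XOR 0 = 0
  1 XOR 0 = 1
  1 XOR 1 = 0
  1 XOR 1 = 0
  1 XOR 1 = 0
  1 XOR 1 = 0
  1 XOR 1 = 0
= 1111001100100000


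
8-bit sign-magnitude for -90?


Sign bit: 1 (negative)
Magnitude: 90 = 1011010
= 11011010


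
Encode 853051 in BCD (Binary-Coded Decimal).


Each digit → 4-bit binary:
  8 → 1000
  5 → 0101
  3 → 0011
  0 → 0000
  5 → 0101
  1 → 0001
= 1000 0101 0011 0000 0101 0001


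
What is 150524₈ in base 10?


Positional values:
Position 0: 4 × 8^0 = 4
Position 1: 2 × 8^1 = 16
Position 2: 5 × 8^2 = 320
Position 3: 0 × 8^3 = 0
Position 4: 5 × 8^4 = 20480
Position 5: 1 × 8^5 = 32768
Sum = 4 + 16 + 320 + 0 + 20480 + 32768
= 53588


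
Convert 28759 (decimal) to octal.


Divide by 8 repeatedly:
28759 ÷ 8 = 3594 remainder 7
3594 ÷ 8 = 449 remainder 2
449 ÷ 8 = 56 remainder 1
56 ÷ 8 = 7 remainder 0
7 ÷ 8 = 0 remainder 7
Reading remainders bottom-up:
= 0o70127


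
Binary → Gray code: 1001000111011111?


Binary: 1001000111011111
Gray code: G = B XOR (B >> 1)
B >> 1 = 0100100011101111
1001000111011111 XOR 0100100011101111:
  1 XOR 0 = 1
  0 XOR 1 = 1
  0 XOR 0 = 0
  1 XOR 0 = 1
  0 XOR 1 = 1
  0 XOR 0 = 0
  0 XOR 0 = 0
  1 XOR 0 = 1
  1 XOR 1 = 0
  1 XOR 1 = 0
  0 XOR 1 = 1
  1 XOR 0 = 1
  1 XOR 1 = 0
  1 XOR 1 = 0
  1 XOR 1 = 0
  1 XOR 1 = 0
= 1101100100110000


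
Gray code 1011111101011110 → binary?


Gray code: 1011111101011110
MSB stays the same: 1
Each subsequent bit = prev_binary XOR current_gray:
  B[1] = 1 XOR 0 = 1
  B[2] = 1 XOR 1 = 0
  B[3] = 0 XOR 1 = 1
  B[4] = 1 XOR 1 = 0
  B[5] = 0 XOR 1 = 1
  B[6] = 1 XOR 1 = 0
  B[7] = 0 XOR 1 = 1
  B[8] = 1 XOR 0 = 1
  B[9] = 1 XOR 1 = 0
  B[10] = 0 XOR 0 = 0
  B[11] = 0 XOR 1 = 1
  B[12] = 1 XOR 1 = 0
  B[13] = 0 XOR 1 = 1
  B[14] = 1 XOR 1 = 0
  B[15] = 0 XOR 0 = 0
= 1101010110010100 (54676 decimal)


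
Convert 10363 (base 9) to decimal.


Positional values (base 9):
  3 × 9^0 = 3 × 1 = 3
  6 × 9^1 = 6 × 9 = 54
  3 × 9^2 = 3 × 81 = 243
  0 × 9^3 = 0 × 729 = 0
  1 × 9^4 = 1 × 6561 = 6561
Sum = 3 + 54 + 243 + 0 + 6561
= 6861


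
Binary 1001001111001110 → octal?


Group into 3-bit groups: 001001001111001110
  001 = 1
  001 = 1
  001 = 1
  111 = 7
  001 = 1
  110 = 6
= 0o111716


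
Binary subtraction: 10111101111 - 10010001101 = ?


Align and subtract column by column (LSB to MSB, borrowing when needed):
  10111101111
- 10010001101
  -----------
  col 0: (1 - 0 borrow-in) - 1 → 1 - 1 = 0, borrow out 0
  col 1: (1 - 0 borrow-in) - 0 → 1 - 0 = 1, borrow out 0
  col 2: (1 - 0 borrow-in) - 1 → 1 - 1 = 0, borrow out 0
  col 3: (1 - 0 borrow-in) - 1 → 1 - 1 = 0, borrow out 0
  col 4: (0 - 0 borrow-in) - 0 → 0 - 0 = 0, borrow out 0
  col 5: (1 - 0 borrow-in) - 0 → 1 - 0 = 1, borrow out 0
  col 6: (1 - 0 borrow-in) - 0 → 1 - 0 = 1, borrow out 0
  col 7: (1 - 0 borrow-in) - 1 → 1 - 1 = 0, borrow out 0
  col 8: (1 - 0 borrow-in) - 0 → 1 - 0 = 1, borrow out 0
  col 9: (0 - 0 borrow-in) - 0 → 0 - 0 = 0, borrow out 0
  col 10: (1 - 0 borrow-in) - 1 → 1 - 1 = 0, borrow out 0
Reading bits MSB→LSB: 00101100010
Strip leading zeros: 101100010
= 101100010


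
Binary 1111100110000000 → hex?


Group into 4-bit nibbles: 1111100110000000
  1111 = F
  1001 = 9
  1000 = 8
  0000 = 0
= 0xF980


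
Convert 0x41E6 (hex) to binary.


Each hex digit → 4 binary bits:
  4 = 0100
  1 = 0001
  E = 1110
  6 = 0110
Concatenate: 0100 0001 1110 0110
= 0100000111100110


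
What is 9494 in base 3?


Divide by 3 repeatedly:
9494 ÷ 3 = 3164 remainder 2
3164 ÷ 3 = 1054 remainder 2
1054 ÷ 3 = 351 remainder 1
351 ÷ 3 = 117 remainder 0
117 ÷ 3 = 39 remainder 0
39 ÷ 3 = 13 remainder 0
13 ÷ 3 = 4 remainder 1
4 ÷ 3 = 1 remainder 1
1 ÷ 3 = 0 remainder 1
Reading remainders bottom-up:
= 111000122


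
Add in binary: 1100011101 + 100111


Align and add column by column (LSB to MSB, carry propagating):
  01100011101
+ 00000100111
  -----------
  col 0: 1 + 1 + 0 (carry in) = 2 → bit 0, carry out 1
  col 1: 0 + 1 + 1 (carry in) = 2 → bit 0, carry out 1
  col 2: 1 + 1 + 1 (carry in) = 3 → bit 1, carry out 1
  col 3: 1 + 0 + 1 (carry in) = 2 → bit 0, carry out 1
  col 4: 1 + 0 + 1 (carry in) = 2 → bit 0, carry out 1
  col 5: 0 + 1 + 1 (carry in) = 2 → bit 0, carry out 1
  col 6: 0 + 0 + 1 (carry in) = 1 → bit 1, carry out 0
  col 7: 0 + 0 + 0 (carry in) = 0 → bit 0, carry out 0
  col 8: 1 + 0 + 0 (carry in) = 1 → bit 1, carry out 0
  col 9: 1 + 0 + 0 (carry in) = 1 → bit 1, carry out 0
  col 10: 0 + 0 + 0 (carry in) = 0 → bit 0, carry out 0
Reading bits MSB→LSB: 01101000100
Strip leading zeros: 1101000100
= 1101000100


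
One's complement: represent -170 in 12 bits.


Original: 000010101010
Invert all bits:
  bit 0: 0 → 1
  bit 1: 0 → 1
  bit 2: 0 → 1
  bit 3: 0 → 1
  bit 4: 1 → 0
  bit 5: 0 → 1
  bit 6: 1 → 0
  bit 7: 0 → 1
  bit 8: 1 → 0
  bit 9: 0 → 1
  bit 10: 1 → 0
  bit 11: 0 → 1
= 111101010101


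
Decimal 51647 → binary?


Divide by 2 repeatedly:
51647 ÷ 2 = 25823 remainder 1
25823 ÷ 2 = 12911 remainder 1
12911 ÷ 2 = 6455 remainder 1
6455 ÷ 2 = 3227 remainder 1
3227 ÷ 2 = 1613 remainder 1
1613 ÷ 2 = 806 remainder 1
806 ÷ 2 = 403 remainder 0
403 ÷ 2 = 201 remainder 1
201 ÷ 2 = 100 remainder 1
100 ÷ 2 = 50 remainder 0
50 ÷ 2 = 25 remainder 0
25 ÷ 2 = 12 remainder 1
12 ÷ 2 = 6 remainder 0
6 ÷ 2 = 3 remainder 0
3 ÷ 2 = 1 remainder 1
1 ÷ 2 = 0 remainder 1
Reading remainders bottom-up:
= 1100100110111111


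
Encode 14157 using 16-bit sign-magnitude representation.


Sign bit: 0 (positive)
Magnitude: 14157 = 011011101001101
= 0011011101001101


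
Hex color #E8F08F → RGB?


Hex: #E8F08F
R = E8₁₆ = 232
G = F0₁₆ = 240
B = 8F₁₆ = 143
= RGB(232, 240, 143)


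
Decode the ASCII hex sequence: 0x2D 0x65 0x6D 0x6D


Codes (hex): 0x2D 0x65 0x6D 0x6D
Per-code ASCII lookup:
  0x2D = 45  (special character) → '-'
  0x65 = 101  (range 97-122: lowercase, 101 - 97 = 4) → 'e'
  0x6D = 109  (range 97-122: lowercase, 109 - 97 = 12) → 'm'
  0x6D = 109  (range 97-122: lowercase, 109 - 97 = 12) → 'm'
= '-emm'


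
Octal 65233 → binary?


Each octal digit → 3 binary bits:
  6 = 110
  5 = 101
  2 = 010
  3 = 011
  3 = 011
Concatenate: 110 101 010 011 011
= 110101010011011


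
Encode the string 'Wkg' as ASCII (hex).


String: 'Wkg'  (3 characters)
Per-character ASCII lookup:
  'W': uppercase starts at 65: 'W' = 65 + 22 = 87 → 0x57
  'k': lowercase starts at 97: 'k' = 97 + 10 = 107 → 0x6B
  'g': lowercase starts at 97: 'g' = 97 + 6 = 103 → 0x67
= 0x57 0x6B 0x67


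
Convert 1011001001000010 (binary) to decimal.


Positional values:
Bit 1: 1 × 2^1 = 2
Bit 6: 1 × 2^6 = 64
Bit 9: 1 × 2^9 = 512
Bit 12: 1 × 2^12 = 4096
Bit 13: 1 × 2^13 = 8192
Bit 15: 1 × 2^15 = 32768
Sum = 2 + 64 + 512 + 4096 + 8192 + 32768
= 45634


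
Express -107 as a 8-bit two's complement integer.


Original: 01101011
Step 1 - Invert all bits: 10010100
Step 2 - Add 1: 10010100 + 1
= 10010101 (represents -107)


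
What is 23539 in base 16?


Divide by 16 repeatedly:
23539 ÷ 16 = 1471 remainder 3 (3)
1471 ÷ 16 = 91 remainder 15 (F)
91 ÷ 16 = 5 remainder 11 (B)
5 ÷ 16 = 0 remainder 5 (5)
Reading remainders bottom-up:
= 0x5BF3


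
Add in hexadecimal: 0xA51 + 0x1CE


Align and add column by column (LSB to MSB, each column mod 16 with carry):
  0A51
+ 01CE
  ----
  col 0: 1(1) + E(14) + 0 (carry in) = 15 → F(15), carry out 0
  col 1: 5(5) + C(12) + 0 (carry in) = 17 → 1(1), carry out 1
  col 2: A(10) + 1(1) + 1 (carry in) = 12 → C(12), carry out 0
  col 3: 0(0) + 0(0) + 0 (carry in) = 0 → 0(0), carry out 0
Reading digits MSB→LSB: 0C1F
Strip leading zeros: C1F
= 0xC1F
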